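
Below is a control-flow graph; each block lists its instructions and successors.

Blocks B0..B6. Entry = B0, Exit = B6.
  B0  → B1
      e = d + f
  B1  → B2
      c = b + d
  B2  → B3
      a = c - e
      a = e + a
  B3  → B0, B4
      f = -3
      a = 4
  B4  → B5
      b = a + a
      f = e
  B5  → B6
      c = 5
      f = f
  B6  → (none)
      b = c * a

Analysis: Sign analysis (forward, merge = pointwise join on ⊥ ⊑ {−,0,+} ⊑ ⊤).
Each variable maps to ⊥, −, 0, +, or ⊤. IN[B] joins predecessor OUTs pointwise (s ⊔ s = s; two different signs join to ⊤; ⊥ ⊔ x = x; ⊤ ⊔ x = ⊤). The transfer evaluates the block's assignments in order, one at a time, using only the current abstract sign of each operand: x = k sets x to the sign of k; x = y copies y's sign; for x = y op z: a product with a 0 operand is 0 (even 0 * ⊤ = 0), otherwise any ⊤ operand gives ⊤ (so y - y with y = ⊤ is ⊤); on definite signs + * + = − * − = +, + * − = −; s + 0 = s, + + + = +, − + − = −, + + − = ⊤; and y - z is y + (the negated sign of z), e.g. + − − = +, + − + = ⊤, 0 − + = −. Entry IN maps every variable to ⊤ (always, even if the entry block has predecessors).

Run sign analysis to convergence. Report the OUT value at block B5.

Answer: {a: +, b: +, c: +, d: ⊤, e: ⊤, f: ⊤}

Trace:
Fixpoint table:
  B0: | IN=(all ⊤) | OUT=(all ⊤)
  B1: | IN=(all ⊤) | OUT=(all ⊤)
  B2: | IN=(all ⊤) | OUT=(all ⊤)
  B3: | IN=(all ⊤) | OUT={a:+, f:-; rest ⊤}
  B4: | IN={a:+, f:-; rest ⊤} | OUT={a:+, b:+; rest ⊤}
  B5: | IN={a:+, b:+; rest ⊤} | OUT={a:+, b:+, c:+; rest ⊤}
  B6: | IN={a:+, b:+, c:+; rest ⊤} | OUT={a:+, b:+, c:+; rest ⊤}

Merge at B5: IN[B5] = OUT[B4] = {a: +, b: +, c: ⊤, d: ⊤, e: ⊤, f: ⊤}
Applying B5's transfer function to that IN value gives OUT[B5] (row B5 above).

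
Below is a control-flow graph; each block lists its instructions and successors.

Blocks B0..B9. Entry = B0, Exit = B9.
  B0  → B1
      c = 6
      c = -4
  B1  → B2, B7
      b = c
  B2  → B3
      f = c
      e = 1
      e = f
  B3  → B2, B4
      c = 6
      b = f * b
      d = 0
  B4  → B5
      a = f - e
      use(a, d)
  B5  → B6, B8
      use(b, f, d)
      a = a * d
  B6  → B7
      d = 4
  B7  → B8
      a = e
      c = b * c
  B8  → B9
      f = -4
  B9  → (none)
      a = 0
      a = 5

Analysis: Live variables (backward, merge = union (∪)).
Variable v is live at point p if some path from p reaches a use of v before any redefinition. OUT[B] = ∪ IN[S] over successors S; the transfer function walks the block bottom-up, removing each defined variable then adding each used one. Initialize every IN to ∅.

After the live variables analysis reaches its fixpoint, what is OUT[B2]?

Per-block solution:
  B0: | IN={e} | OUT={c, e}
  B1: | IN={c, e} | OUT={b, c, e}
  B2: | IN={b, c} | OUT={b, e, f}
  B3: | IN={b, e, f} | OUT={b, c, d, e, f}
  B4: | IN={b, c, d, e, f} | OUT={a, b, c, d, e, f}
  B5: | IN={a, b, c, d, e, f} | OUT={b, c, e}
  B6: | IN={b, c, e} | OUT={b, c, e}
  B7: | IN={b, c, e} | OUT={}
  B8: | IN={} | OUT={}
  B9: | IN={} | OUT={}

Merge at B2: OUT[B2] = IN[B3] = {b, e, f}

Answer: {b, e, f}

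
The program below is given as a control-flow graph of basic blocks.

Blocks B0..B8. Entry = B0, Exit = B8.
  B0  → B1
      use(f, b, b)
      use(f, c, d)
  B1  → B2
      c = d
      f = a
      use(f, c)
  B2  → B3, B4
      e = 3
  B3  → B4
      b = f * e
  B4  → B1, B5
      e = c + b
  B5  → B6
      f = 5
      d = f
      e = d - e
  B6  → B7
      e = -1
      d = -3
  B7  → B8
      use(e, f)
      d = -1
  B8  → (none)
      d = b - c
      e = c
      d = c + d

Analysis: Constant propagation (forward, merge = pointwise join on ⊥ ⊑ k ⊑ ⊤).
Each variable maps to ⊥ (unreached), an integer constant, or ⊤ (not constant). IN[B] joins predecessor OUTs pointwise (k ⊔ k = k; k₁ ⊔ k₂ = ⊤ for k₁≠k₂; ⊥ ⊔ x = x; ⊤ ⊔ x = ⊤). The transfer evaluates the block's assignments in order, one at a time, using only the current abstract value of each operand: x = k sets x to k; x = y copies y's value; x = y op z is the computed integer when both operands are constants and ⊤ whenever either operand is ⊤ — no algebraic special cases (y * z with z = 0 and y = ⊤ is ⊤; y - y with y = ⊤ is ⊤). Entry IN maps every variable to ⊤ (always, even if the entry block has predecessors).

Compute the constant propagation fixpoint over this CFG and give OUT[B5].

Fixpoint table:
  B0:   IN=(all ⊤)   OUT=(all ⊤)
  B1:   IN=(all ⊤)   OUT=(all ⊤)
  B2:   IN=(all ⊤)   OUT={e:3; rest ⊤}
  B3:   IN={e:3; rest ⊤}   OUT={e:3; rest ⊤}
  B4:   IN={e:3; rest ⊤}   OUT=(all ⊤)
  B5:   IN=(all ⊤)   OUT={d:5, f:5; rest ⊤}
  B6:   IN={d:5, f:5; rest ⊤}   OUT={d:-3, e:-1, f:5; rest ⊤}
  B7:   IN={d:-3, e:-1, f:5; rest ⊤}   OUT={d:-1, e:-1, f:5; rest ⊤}
  B8:   IN={d:-1, e:-1, f:5; rest ⊤}   OUT={f:5; rest ⊤}

Merge at B5: IN[B5] = OUT[B4] = {a: ⊤, b: ⊤, c: ⊤, d: ⊤, e: ⊤, f: ⊤}
Applying B5's transfer function to that IN value gives OUT[B5] (row B5 above).

Answer: {a: ⊤, b: ⊤, c: ⊤, d: 5, e: ⊤, f: 5}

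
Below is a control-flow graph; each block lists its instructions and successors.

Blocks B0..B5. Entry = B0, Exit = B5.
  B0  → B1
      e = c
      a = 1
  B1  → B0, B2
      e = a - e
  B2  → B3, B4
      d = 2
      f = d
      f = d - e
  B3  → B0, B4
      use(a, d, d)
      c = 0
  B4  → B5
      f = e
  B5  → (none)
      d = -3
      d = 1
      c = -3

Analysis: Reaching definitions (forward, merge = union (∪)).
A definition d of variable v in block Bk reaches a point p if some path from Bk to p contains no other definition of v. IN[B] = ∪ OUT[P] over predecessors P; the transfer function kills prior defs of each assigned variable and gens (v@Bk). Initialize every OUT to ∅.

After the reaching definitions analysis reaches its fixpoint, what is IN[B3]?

Answer: {a@B0, c@B3, d@B2, e@B1, f@B2}

Derivation:
Converged values:
  B0: | IN={a@B0, c@B3, d@B2, e@B1, f@B2} | OUT={a@B0, c@B3, d@B2, e@B0, f@B2}
  B1: | IN={a@B0, c@B3, d@B2, e@B0, f@B2} | OUT={a@B0, c@B3, d@B2, e@B1, f@B2}
  B2: | IN={a@B0, c@B3, d@B2, e@B1, f@B2} | OUT={a@B0, c@B3, d@B2, e@B1, f@B2}
  B3: | IN={a@B0, c@B3, d@B2, e@B1, f@B2} | OUT={a@B0, c@B3, d@B2, e@B1, f@B2}
  B4: | IN={a@B0, c@B3, d@B2, e@B1, f@B2} | OUT={a@B0, c@B3, d@B2, e@B1, f@B4}
  B5: | IN={a@B0, c@B3, d@B2, e@B1, f@B4} | OUT={a@B0, c@B5, d@B5, e@B1, f@B4}

Merge at B3: IN[B3] = OUT[B2] = {a@B0, c@B3, d@B2, e@B1, f@B2}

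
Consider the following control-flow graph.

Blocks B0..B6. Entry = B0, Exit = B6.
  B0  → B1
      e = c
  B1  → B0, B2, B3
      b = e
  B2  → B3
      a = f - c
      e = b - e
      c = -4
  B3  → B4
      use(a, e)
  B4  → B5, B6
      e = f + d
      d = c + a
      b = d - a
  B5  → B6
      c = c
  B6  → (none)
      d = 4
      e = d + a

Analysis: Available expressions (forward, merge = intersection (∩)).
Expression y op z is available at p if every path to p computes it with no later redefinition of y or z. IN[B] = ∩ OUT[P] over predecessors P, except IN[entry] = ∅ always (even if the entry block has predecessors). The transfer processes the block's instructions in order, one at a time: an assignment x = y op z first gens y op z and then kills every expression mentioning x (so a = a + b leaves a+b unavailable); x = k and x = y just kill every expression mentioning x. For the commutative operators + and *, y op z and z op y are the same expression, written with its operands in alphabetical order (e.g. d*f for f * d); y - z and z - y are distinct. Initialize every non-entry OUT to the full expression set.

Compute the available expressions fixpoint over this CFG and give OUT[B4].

Answer: {a+c, d-a}

Working:
Per-block solution:
  B0:   IN={}   OUT={}
  B1:   IN={}   OUT={}
  B2:   IN={}   OUT={}
  B3:   IN={}   OUT={}
  B4:   IN={}   OUT={a+c, d-a}
  B5:   IN={a+c, d-a}   OUT={d-a}
  B6:   IN={d-a}   OUT={a+d}

Merge at B4: IN[B4] = OUT[B3] = {}
Applying B4's transfer function to that IN value gives OUT[B4] (row B4 above).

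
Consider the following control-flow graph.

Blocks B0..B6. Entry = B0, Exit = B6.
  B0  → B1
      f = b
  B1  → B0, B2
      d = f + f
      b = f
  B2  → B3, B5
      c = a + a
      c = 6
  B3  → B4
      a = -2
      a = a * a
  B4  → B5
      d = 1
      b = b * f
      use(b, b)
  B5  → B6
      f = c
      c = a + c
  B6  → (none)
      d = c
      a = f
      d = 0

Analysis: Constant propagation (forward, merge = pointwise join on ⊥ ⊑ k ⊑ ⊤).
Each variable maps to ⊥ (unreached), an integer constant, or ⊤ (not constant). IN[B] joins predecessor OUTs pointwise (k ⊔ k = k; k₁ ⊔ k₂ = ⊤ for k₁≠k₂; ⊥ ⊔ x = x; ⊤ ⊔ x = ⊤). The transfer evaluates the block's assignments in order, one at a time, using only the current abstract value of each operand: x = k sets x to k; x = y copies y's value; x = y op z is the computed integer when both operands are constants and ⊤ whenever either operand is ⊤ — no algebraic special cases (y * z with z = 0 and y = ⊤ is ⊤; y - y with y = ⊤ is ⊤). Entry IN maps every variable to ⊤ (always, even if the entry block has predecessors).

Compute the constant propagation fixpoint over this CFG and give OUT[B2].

Per-block solution:
  B0: | IN=(all ⊤) | OUT=(all ⊤)
  B1: | IN=(all ⊤) | OUT=(all ⊤)
  B2: | IN=(all ⊤) | OUT={c:6; rest ⊤}
  B3: | IN={c:6; rest ⊤} | OUT={a:4, c:6; rest ⊤}
  B4: | IN={a:4, c:6; rest ⊤} | OUT={a:4, c:6, d:1; rest ⊤}
  B5: | IN={c:6; rest ⊤} | OUT={f:6; rest ⊤}
  B6: | IN={f:6; rest ⊤} | OUT={a:6, d:0, f:6; rest ⊤}

Merge at B2: IN[B2] = OUT[B1] = {a: ⊤, b: ⊤, c: ⊤, d: ⊤, e: ⊤, f: ⊤}
Applying B2's transfer function to that IN value gives OUT[B2] (row B2 above).

Answer: {a: ⊤, b: ⊤, c: 6, d: ⊤, e: ⊤, f: ⊤}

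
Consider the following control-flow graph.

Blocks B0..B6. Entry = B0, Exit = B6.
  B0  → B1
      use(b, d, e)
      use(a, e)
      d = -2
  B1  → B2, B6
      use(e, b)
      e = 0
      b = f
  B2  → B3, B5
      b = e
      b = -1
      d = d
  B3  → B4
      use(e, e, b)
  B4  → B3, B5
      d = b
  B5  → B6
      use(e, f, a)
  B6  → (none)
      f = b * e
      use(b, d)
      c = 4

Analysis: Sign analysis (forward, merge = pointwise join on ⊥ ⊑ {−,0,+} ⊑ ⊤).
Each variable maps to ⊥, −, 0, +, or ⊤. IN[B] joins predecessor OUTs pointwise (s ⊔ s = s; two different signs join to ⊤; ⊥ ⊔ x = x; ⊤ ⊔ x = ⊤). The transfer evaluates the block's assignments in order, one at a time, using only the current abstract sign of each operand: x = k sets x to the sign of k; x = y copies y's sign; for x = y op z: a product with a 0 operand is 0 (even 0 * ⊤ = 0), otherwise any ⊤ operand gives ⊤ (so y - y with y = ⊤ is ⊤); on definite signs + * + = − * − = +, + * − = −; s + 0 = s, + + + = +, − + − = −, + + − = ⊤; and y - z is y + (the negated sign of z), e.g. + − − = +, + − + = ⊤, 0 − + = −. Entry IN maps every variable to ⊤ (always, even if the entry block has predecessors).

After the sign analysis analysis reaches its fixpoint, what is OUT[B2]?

Per-block solution:
  B0: | IN=(all ⊤) | OUT={d:-; rest ⊤}
  B1: | IN={d:-; rest ⊤} | OUT={d:-, e:0; rest ⊤}
  B2: | IN={d:-, e:0; rest ⊤} | OUT={b:-, d:-, e:0; rest ⊤}
  B3: | IN={b:-, d:-, e:0; rest ⊤} | OUT={b:-, d:-, e:0; rest ⊤}
  B4: | IN={b:-, d:-, e:0; rest ⊤} | OUT={b:-, d:-, e:0; rest ⊤}
  B5: | IN={b:-, d:-, e:0; rest ⊤} | OUT={b:-, d:-, e:0; rest ⊤}
  B6: | IN={d:-, e:0; rest ⊤} | OUT={c:+, d:-, e:0, f:0; rest ⊤}

Merge at B2: IN[B2] = OUT[B1] = {a: ⊤, b: ⊤, c: ⊤, d: -, e: 0, f: ⊤}
Applying B2's transfer function to that IN value gives OUT[B2] (row B2 above).

Answer: {a: ⊤, b: -, c: ⊤, d: -, e: 0, f: ⊤}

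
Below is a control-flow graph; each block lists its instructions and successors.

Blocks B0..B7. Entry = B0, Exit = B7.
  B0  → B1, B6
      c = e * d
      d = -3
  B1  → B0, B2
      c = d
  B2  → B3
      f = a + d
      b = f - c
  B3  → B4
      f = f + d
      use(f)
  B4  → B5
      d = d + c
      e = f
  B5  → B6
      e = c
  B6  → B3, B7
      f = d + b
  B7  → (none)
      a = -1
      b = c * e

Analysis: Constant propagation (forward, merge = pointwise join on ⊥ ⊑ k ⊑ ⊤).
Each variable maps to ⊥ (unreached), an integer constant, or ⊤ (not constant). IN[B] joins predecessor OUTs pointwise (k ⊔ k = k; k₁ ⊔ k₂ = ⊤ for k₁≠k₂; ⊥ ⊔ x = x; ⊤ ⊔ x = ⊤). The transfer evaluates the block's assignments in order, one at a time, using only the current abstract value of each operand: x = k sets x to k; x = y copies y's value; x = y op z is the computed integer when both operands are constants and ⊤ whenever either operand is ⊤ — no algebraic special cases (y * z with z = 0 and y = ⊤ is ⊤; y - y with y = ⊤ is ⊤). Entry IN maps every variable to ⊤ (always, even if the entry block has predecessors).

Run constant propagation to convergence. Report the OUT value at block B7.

Answer: {a: -1, b: ⊤, c: ⊤, d: ⊤, e: ⊤, f: ⊤}

Derivation:
Fixpoint table:
  B0:   IN=(all ⊤)   OUT={d:-3; rest ⊤}
  B1:   IN={d:-3; rest ⊤}   OUT={c:-3, d:-3; rest ⊤}
  B2:   IN={c:-3, d:-3; rest ⊤}   OUT={c:-3, d:-3; rest ⊤}
  B3:   IN=(all ⊤)   OUT=(all ⊤)
  B4:   IN=(all ⊤)   OUT=(all ⊤)
  B5:   IN=(all ⊤)   OUT=(all ⊤)
  B6:   IN=(all ⊤)   OUT=(all ⊤)
  B7:   IN=(all ⊤)   OUT={a:-1; rest ⊤}

Merge at B7: IN[B7] = OUT[B6] = {a: ⊤, b: ⊤, c: ⊤, d: ⊤, e: ⊤, f: ⊤}
Applying B7's transfer function to that IN value gives OUT[B7] (row B7 above).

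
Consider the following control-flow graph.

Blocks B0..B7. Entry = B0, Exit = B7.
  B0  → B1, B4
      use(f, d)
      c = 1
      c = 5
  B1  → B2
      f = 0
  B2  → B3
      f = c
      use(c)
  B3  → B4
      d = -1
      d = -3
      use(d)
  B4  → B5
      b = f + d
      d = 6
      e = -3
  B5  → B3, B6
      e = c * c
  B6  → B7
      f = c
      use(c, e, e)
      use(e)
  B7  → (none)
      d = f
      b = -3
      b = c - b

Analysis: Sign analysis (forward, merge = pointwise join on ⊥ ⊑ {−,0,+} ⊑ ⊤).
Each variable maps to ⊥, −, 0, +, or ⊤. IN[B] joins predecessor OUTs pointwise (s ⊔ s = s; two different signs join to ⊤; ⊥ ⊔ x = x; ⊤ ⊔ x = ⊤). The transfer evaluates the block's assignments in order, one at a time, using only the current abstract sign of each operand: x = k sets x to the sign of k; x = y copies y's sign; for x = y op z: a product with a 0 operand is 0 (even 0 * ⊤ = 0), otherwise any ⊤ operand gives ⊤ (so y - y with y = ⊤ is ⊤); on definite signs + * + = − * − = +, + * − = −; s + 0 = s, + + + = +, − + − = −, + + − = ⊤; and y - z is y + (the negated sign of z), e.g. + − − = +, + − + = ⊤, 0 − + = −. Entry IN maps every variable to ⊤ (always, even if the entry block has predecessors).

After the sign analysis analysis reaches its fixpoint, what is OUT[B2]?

Per-block solution:
  B0: | IN=(all ⊤) | OUT={c:+; rest ⊤}
  B1: | IN={c:+; rest ⊤} | OUT={c:+, f:0; rest ⊤}
  B2: | IN={c:+, f:0; rest ⊤} | OUT={c:+, f:+; rest ⊤}
  B3: | IN={c:+; rest ⊤} | OUT={c:+, d:-; rest ⊤}
  B4: | IN={c:+; rest ⊤} | OUT={c:+, d:+, e:-; rest ⊤}
  B5: | IN={c:+, d:+, e:-; rest ⊤} | OUT={c:+, d:+, e:+; rest ⊤}
  B6: | IN={c:+, d:+, e:+; rest ⊤} | OUT={c:+, d:+, e:+, f:+; rest ⊤}
  B7: | IN={c:+, d:+, e:+, f:+; rest ⊤} | OUT={b:+, c:+, d:+, e:+, f:+; rest ⊤}

Merge at B2: IN[B2] = OUT[B1] = {a: ⊤, b: ⊤, c: +, d: ⊤, e: ⊤, f: 0}
Applying B2's transfer function to that IN value gives OUT[B2] (row B2 above).

Answer: {a: ⊤, b: ⊤, c: +, d: ⊤, e: ⊤, f: +}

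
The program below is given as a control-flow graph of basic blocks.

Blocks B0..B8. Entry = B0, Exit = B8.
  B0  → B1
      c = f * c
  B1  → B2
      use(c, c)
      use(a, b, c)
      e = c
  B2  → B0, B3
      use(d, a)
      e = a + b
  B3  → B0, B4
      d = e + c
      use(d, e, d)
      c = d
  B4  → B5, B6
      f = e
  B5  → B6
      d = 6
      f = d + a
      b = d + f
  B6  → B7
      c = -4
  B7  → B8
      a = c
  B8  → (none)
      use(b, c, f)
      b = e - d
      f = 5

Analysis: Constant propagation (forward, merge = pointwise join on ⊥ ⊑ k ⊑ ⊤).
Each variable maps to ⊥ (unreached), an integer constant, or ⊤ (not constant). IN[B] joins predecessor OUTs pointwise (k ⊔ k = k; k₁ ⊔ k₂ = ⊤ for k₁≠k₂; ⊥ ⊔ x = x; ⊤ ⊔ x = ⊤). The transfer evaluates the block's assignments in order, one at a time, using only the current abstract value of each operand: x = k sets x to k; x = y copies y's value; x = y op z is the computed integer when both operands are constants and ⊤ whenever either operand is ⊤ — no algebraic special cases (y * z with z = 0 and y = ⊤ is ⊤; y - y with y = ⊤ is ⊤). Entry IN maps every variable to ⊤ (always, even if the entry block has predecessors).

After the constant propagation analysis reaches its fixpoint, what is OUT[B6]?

Per-block solution:
  B0:  IN=(all ⊤)  OUT=(all ⊤)
  B1:  IN=(all ⊤)  OUT=(all ⊤)
  B2:  IN=(all ⊤)  OUT=(all ⊤)
  B3:  IN=(all ⊤)  OUT=(all ⊤)
  B4:  IN=(all ⊤)  OUT=(all ⊤)
  B5:  IN=(all ⊤)  OUT={d:6; rest ⊤}
  B6:  IN=(all ⊤)  OUT={c:-4; rest ⊤}
  B7:  IN={c:-4; rest ⊤}  OUT={a:-4, c:-4; rest ⊤}
  B8:  IN={a:-4, c:-4; rest ⊤}  OUT={a:-4, c:-4, f:5; rest ⊤}

Merge at B6: IN[B6] = OUT[B4] ⊔ OUT[B5] = {a: ⊤, b: ⊤, c: ⊤, d: ⊤, e: ⊤, f: ⊤}
Applying B6's transfer function to that IN value gives OUT[B6] (row B6 above).

Answer: {a: ⊤, b: ⊤, c: -4, d: ⊤, e: ⊤, f: ⊤}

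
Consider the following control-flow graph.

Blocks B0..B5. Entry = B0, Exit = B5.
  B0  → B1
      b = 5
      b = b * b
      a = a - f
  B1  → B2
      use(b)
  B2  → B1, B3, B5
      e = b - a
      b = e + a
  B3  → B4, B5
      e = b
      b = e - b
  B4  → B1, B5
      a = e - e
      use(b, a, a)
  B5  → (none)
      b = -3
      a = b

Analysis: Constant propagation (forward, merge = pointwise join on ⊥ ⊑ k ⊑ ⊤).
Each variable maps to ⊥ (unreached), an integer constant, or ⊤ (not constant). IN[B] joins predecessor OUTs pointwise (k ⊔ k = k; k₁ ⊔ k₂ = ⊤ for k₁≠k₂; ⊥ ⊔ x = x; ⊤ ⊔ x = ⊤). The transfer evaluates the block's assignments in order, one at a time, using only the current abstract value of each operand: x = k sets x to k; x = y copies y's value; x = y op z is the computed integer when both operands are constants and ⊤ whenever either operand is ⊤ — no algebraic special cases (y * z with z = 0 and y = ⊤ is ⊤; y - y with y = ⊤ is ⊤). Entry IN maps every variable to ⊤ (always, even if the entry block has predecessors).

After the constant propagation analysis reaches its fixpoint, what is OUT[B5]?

Per-block solution:
  B0:  IN=(all ⊤)  OUT={b:25; rest ⊤}
  B1:  IN=(all ⊤)  OUT=(all ⊤)
  B2:  IN=(all ⊤)  OUT=(all ⊤)
  B3:  IN=(all ⊤)  OUT=(all ⊤)
  B4:  IN=(all ⊤)  OUT=(all ⊤)
  B5:  IN=(all ⊤)  OUT={a:-3, b:-3; rest ⊤}

Merge at B5: IN[B5] = OUT[B2] ⊔ OUT[B3] ⊔ OUT[B4] = {a: ⊤, b: ⊤, c: ⊤, d: ⊤, e: ⊤, f: ⊤}
Applying B5's transfer function to that IN value gives OUT[B5] (row B5 above).

Answer: {a: -3, b: -3, c: ⊤, d: ⊤, e: ⊤, f: ⊤}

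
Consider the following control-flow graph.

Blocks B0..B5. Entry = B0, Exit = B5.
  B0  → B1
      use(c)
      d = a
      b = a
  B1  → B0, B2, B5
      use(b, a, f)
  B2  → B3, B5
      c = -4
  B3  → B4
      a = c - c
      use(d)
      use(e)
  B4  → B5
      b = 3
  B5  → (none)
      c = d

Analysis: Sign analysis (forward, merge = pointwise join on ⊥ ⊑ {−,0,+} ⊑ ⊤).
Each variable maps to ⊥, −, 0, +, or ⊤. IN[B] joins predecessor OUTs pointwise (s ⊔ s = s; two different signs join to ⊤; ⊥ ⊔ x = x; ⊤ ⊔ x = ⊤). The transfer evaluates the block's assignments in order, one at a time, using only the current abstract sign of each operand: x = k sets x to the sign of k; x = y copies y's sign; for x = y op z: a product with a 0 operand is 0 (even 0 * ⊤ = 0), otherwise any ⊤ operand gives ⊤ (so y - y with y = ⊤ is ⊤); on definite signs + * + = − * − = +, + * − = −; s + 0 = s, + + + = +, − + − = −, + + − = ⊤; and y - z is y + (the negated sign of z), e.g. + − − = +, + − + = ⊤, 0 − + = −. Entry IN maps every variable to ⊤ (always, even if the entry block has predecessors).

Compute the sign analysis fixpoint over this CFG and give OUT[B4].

Per-block solution:
  B0: | IN=(all ⊤) | OUT=(all ⊤)
  B1: | IN=(all ⊤) | OUT=(all ⊤)
  B2: | IN=(all ⊤) | OUT={c:-; rest ⊤}
  B3: | IN={c:-; rest ⊤} | OUT={c:-; rest ⊤}
  B4: | IN={c:-; rest ⊤} | OUT={b:+, c:-; rest ⊤}
  B5: | IN=(all ⊤) | OUT=(all ⊤)

Merge at B4: IN[B4] = OUT[B3] = {a: ⊤, b: ⊤, c: -, d: ⊤, e: ⊤, f: ⊤}
Applying B4's transfer function to that IN value gives OUT[B4] (row B4 above).

Answer: {a: ⊤, b: +, c: -, d: ⊤, e: ⊤, f: ⊤}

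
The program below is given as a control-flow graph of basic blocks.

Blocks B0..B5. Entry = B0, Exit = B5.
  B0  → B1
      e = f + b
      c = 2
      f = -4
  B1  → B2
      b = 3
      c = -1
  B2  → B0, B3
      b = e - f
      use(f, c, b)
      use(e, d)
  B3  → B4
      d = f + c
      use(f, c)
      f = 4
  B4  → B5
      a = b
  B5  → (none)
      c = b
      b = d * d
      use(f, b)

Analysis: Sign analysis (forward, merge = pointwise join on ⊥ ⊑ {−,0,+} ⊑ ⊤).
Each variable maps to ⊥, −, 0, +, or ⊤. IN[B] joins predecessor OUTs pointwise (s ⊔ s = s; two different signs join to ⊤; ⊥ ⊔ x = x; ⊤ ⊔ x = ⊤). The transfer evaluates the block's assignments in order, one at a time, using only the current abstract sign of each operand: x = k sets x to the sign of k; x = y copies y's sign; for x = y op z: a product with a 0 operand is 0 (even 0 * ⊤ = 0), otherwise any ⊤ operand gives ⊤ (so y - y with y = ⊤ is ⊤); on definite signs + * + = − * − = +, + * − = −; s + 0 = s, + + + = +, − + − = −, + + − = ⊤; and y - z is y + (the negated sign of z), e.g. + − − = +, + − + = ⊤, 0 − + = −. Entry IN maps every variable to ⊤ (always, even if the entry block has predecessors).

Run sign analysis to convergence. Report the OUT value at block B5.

Converged values:
  B0:  IN=(all ⊤)  OUT={c:+, f:-; rest ⊤}
  B1:  IN={c:+, f:-; rest ⊤}  OUT={b:+, c:-, f:-; rest ⊤}
  B2:  IN={b:+, c:-, f:-; rest ⊤}  OUT={c:-, f:-; rest ⊤}
  B3:  IN={c:-, f:-; rest ⊤}  OUT={c:-, d:-, f:+; rest ⊤}
  B4:  IN={c:-, d:-, f:+; rest ⊤}  OUT={c:-, d:-, f:+; rest ⊤}
  B5:  IN={c:-, d:-, f:+; rest ⊤}  OUT={b:+, d:-, f:+; rest ⊤}

Merge at B5: IN[B5] = OUT[B4] = {a: ⊤, b: ⊤, c: -, d: -, e: ⊤, f: +}
Applying B5's transfer function to that IN value gives OUT[B5] (row B5 above).

Answer: {a: ⊤, b: +, c: ⊤, d: -, e: ⊤, f: +}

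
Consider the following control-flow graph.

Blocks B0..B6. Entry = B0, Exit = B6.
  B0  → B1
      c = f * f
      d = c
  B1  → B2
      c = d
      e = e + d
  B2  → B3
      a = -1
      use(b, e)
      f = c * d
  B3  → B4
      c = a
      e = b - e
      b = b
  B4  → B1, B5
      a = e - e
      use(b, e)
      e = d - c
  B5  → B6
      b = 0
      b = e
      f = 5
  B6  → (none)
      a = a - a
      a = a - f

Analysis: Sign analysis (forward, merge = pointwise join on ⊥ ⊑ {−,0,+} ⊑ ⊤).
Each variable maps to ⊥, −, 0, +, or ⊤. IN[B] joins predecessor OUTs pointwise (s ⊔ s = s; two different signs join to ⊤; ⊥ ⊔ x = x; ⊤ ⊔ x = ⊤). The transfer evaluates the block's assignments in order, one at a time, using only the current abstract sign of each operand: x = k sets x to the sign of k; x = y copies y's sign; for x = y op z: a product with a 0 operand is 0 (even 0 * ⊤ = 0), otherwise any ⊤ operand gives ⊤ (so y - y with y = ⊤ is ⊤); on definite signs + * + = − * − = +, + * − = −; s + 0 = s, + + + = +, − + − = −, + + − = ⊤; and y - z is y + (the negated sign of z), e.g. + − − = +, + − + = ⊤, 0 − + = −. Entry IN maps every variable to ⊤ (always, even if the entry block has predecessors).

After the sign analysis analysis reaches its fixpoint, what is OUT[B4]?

Answer: {a: ⊤, b: ⊤, c: -, d: ⊤, e: ⊤, f: ⊤}

Working:
Fixpoint table:
  B0: | IN=(all ⊤) | OUT=(all ⊤)
  B1: | IN=(all ⊤) | OUT=(all ⊤)
  B2: | IN=(all ⊤) | OUT={a:-; rest ⊤}
  B3: | IN={a:-; rest ⊤} | OUT={a:-, c:-; rest ⊤}
  B4: | IN={a:-, c:-; rest ⊤} | OUT={c:-; rest ⊤}
  B5: | IN={c:-; rest ⊤} | OUT={c:-, f:+; rest ⊤}
  B6: | IN={c:-, f:+; rest ⊤} | OUT={c:-, f:+; rest ⊤}

Merge at B4: IN[B4] = OUT[B3] = {a: -, b: ⊤, c: -, d: ⊤, e: ⊤, f: ⊤}
Applying B4's transfer function to that IN value gives OUT[B4] (row B4 above).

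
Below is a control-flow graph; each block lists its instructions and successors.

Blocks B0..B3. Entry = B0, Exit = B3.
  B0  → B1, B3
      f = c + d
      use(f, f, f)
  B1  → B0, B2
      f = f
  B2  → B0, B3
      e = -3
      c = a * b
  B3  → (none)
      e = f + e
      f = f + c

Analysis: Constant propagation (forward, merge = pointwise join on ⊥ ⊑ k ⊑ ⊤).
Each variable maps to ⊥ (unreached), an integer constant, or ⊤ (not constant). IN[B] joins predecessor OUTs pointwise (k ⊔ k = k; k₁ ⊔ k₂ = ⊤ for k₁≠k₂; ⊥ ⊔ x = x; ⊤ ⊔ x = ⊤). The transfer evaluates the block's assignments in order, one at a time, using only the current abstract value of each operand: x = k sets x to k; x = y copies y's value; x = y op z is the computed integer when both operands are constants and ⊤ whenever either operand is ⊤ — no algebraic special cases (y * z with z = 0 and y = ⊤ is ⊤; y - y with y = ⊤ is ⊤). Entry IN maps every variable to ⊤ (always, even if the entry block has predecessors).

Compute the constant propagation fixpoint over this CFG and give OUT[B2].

Answer: {a: ⊤, b: ⊤, c: ⊤, d: ⊤, e: -3, f: ⊤}

Trace:
Fixpoint table:
  B0:   IN=(all ⊤)   OUT=(all ⊤)
  B1:   IN=(all ⊤)   OUT=(all ⊤)
  B2:   IN=(all ⊤)   OUT={e:-3; rest ⊤}
  B3:   IN=(all ⊤)   OUT=(all ⊤)

Merge at B2: IN[B2] = OUT[B1] = {a: ⊤, b: ⊤, c: ⊤, d: ⊤, e: ⊤, f: ⊤}
Applying B2's transfer function to that IN value gives OUT[B2] (row B2 above).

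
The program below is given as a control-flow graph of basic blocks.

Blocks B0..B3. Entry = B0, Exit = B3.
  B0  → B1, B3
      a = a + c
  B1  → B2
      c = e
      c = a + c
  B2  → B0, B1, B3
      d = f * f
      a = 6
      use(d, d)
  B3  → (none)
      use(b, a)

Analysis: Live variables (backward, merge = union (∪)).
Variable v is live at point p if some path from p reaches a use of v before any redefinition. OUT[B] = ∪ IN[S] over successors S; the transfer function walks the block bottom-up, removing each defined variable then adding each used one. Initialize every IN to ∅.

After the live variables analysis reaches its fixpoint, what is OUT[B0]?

Answer: {a, b, e, f}

Trace:
Per-block solution:
  B0:   IN={a, b, c, e, f}   OUT={a, b, e, f}
  B1:   IN={a, b, e, f}   OUT={b, c, e, f}
  B2:   IN={b, c, e, f}   OUT={a, b, c, e, f}
  B3:   IN={a, b}   OUT={}

Merge at B0: OUT[B0] = IN[B1] ⊔ IN[B3] = {a, b, e, f}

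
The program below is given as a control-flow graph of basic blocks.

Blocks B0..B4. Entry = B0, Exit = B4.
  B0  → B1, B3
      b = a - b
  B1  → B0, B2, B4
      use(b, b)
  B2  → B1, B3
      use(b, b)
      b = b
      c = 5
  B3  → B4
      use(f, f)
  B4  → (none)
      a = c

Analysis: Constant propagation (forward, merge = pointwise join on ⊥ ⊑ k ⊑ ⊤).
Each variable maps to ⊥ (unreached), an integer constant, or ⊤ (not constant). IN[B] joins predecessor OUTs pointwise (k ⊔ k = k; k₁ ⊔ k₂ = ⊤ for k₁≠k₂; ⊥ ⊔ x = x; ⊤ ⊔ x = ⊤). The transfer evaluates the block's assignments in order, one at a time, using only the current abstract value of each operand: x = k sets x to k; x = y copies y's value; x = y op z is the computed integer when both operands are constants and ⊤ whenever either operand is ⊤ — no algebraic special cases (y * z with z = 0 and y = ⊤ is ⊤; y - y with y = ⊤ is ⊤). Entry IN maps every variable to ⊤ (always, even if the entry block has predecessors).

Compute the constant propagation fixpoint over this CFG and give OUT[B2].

Converged values:
  B0:  IN=(all ⊤)  OUT=(all ⊤)
  B1:  IN=(all ⊤)  OUT=(all ⊤)
  B2:  IN=(all ⊤)  OUT={c:5; rest ⊤}
  B3:  IN=(all ⊤)  OUT=(all ⊤)
  B4:  IN=(all ⊤)  OUT=(all ⊤)

Merge at B2: IN[B2] = OUT[B1] = {a: ⊤, b: ⊤, c: ⊤, d: ⊤, e: ⊤, f: ⊤}
Applying B2's transfer function to that IN value gives OUT[B2] (row B2 above).

Answer: {a: ⊤, b: ⊤, c: 5, d: ⊤, e: ⊤, f: ⊤}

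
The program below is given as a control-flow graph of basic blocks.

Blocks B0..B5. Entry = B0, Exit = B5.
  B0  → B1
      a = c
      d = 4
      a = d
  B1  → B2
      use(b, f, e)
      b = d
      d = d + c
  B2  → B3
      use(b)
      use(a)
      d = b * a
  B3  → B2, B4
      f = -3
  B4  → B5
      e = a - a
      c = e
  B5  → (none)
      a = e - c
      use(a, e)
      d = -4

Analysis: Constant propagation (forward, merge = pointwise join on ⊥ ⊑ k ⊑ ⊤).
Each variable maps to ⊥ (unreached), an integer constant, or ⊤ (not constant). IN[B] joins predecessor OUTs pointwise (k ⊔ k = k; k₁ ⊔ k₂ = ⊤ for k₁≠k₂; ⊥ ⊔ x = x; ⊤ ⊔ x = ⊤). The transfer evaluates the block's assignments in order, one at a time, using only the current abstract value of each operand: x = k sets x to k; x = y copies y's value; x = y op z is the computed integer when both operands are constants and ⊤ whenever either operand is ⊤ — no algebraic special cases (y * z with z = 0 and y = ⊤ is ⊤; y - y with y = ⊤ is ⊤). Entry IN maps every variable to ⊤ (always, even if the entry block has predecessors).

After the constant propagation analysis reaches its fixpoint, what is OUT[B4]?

Converged values:
  B0:  IN=(all ⊤)  OUT={a:4, d:4; rest ⊤}
  B1:  IN={a:4, d:4; rest ⊤}  OUT={a:4, b:4; rest ⊤}
  B2:  IN={a:4, b:4; rest ⊤}  OUT={a:4, b:4, d:16; rest ⊤}
  B3:  IN={a:4, b:4, d:16; rest ⊤}  OUT={a:4, b:4, d:16, f:-3; rest ⊤}
  B4:  IN={a:4, b:4, d:16, f:-3; rest ⊤}  OUT={a:4, b:4, c:0, d:16, e:0, f:-3; rest ⊤}
  B5:  IN={a:4, b:4, c:0, d:16, e:0, f:-3; rest ⊤}  OUT={a:0, b:4, c:0, d:-4, e:0, f:-3; rest ⊤}

Merge at B4: IN[B4] = OUT[B3] = {a: 4, b: 4, c: ⊤, d: 16, e: ⊤, f: -3}
Applying B4's transfer function to that IN value gives OUT[B4] (row B4 above).

Answer: {a: 4, b: 4, c: 0, d: 16, e: 0, f: -3}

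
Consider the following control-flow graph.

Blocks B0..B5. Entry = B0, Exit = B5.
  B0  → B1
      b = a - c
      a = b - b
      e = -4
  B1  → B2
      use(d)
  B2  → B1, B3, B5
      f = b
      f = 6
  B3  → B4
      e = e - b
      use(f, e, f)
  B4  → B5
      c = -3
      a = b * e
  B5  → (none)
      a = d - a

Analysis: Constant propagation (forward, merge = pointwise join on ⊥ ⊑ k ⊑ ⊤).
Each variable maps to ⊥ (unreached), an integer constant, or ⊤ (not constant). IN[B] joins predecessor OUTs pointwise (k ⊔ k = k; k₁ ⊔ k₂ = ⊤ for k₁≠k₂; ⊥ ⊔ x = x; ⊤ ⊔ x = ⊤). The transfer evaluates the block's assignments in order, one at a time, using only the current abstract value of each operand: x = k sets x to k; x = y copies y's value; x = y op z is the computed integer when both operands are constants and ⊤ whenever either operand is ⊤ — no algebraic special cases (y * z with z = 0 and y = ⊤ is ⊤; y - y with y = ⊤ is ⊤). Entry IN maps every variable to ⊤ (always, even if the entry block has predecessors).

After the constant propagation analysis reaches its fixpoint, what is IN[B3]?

Fixpoint table:
  B0: | IN=(all ⊤) | OUT={e:-4; rest ⊤}
  B1: | IN={e:-4; rest ⊤} | OUT={e:-4; rest ⊤}
  B2: | IN={e:-4; rest ⊤} | OUT={e:-4, f:6; rest ⊤}
  B3: | IN={e:-4, f:6; rest ⊤} | OUT={f:6; rest ⊤}
  B4: | IN={f:6; rest ⊤} | OUT={c:-3, f:6; rest ⊤}
  B5: | IN={f:6; rest ⊤} | OUT={f:6; rest ⊤}

Merge at B3: IN[B3] = OUT[B2] = {a: ⊤, b: ⊤, c: ⊤, d: ⊤, e: -4, f: 6}

Answer: {a: ⊤, b: ⊤, c: ⊤, d: ⊤, e: -4, f: 6}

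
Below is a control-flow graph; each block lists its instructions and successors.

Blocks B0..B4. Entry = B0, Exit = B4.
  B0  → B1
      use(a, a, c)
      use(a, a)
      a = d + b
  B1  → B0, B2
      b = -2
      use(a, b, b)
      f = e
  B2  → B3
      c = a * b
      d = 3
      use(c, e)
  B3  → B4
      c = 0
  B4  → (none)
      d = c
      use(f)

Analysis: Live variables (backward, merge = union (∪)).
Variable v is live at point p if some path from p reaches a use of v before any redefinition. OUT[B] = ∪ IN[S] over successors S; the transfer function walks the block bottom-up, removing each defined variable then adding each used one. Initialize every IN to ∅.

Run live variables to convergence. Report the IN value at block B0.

Per-block solution:
  B0:  IN={a, b, c, d, e}  OUT={a, c, d, e}
  B1:  IN={a, c, d, e}  OUT={a, b, c, d, e, f}
  B2:  IN={a, b, e, f}  OUT={f}
  B3:  IN={f}  OUT={c, f}
  B4:  IN={c, f}  OUT={}

Merge at B0: OUT[B0] = IN[B1] = {a, c, d, e}
Applying B0's transfer function to that OUT value gives IN[B0] (row B0 above).

Answer: {a, b, c, d, e}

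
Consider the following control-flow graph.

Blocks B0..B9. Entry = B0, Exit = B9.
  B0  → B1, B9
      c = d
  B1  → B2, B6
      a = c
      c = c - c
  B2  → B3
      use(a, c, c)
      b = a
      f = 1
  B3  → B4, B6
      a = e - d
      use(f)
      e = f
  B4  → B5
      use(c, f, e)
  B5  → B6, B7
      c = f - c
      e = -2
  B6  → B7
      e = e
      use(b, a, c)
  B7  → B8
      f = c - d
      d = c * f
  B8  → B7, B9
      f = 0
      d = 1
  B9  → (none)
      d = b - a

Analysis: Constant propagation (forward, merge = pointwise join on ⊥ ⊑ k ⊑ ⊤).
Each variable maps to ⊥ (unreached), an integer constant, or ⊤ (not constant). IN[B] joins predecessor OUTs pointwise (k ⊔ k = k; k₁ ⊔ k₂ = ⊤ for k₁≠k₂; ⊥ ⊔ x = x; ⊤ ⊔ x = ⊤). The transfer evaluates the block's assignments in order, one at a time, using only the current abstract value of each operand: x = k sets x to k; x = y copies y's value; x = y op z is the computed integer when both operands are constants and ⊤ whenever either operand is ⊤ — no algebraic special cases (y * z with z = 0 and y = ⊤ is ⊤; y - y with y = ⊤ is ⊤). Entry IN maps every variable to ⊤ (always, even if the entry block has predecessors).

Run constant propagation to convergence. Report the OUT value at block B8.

Fixpoint table:
  B0:   IN=(all ⊤)   OUT=(all ⊤)
  B1:   IN=(all ⊤)   OUT=(all ⊤)
  B2:   IN=(all ⊤)   OUT={f:1; rest ⊤}
  B3:   IN={f:1; rest ⊤}   OUT={e:1, f:1; rest ⊤}
  B4:   IN={e:1, f:1; rest ⊤}   OUT={e:1, f:1; rest ⊤}
  B5:   IN={e:1, f:1; rest ⊤}   OUT={e:-2, f:1; rest ⊤}
  B6:   IN=(all ⊤)   OUT=(all ⊤)
  B7:   IN=(all ⊤)   OUT=(all ⊤)
  B8:   IN=(all ⊤)   OUT={d:1, f:0; rest ⊤}
  B9:   IN=(all ⊤)   OUT=(all ⊤)

Merge at B8: IN[B8] = OUT[B7] = {a: ⊤, b: ⊤, c: ⊤, d: ⊤, e: ⊤, f: ⊤}
Applying B8's transfer function to that IN value gives OUT[B8] (row B8 above).

Answer: {a: ⊤, b: ⊤, c: ⊤, d: 1, e: ⊤, f: 0}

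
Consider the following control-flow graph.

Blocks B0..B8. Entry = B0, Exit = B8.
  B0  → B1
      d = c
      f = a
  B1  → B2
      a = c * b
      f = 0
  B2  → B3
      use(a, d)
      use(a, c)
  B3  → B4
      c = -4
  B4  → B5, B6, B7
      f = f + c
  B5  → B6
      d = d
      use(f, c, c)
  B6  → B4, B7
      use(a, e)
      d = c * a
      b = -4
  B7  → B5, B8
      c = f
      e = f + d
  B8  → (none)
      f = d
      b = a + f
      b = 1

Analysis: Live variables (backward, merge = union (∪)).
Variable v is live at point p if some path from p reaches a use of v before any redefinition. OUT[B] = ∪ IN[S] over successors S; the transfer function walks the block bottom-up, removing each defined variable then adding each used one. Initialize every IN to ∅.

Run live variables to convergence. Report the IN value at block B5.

Answer: {a, c, d, e, f}

Working:
Fixpoint table:
  B0: | IN={a, b, c, e} | OUT={b, c, d, e}
  B1: | IN={b, c, d, e} | OUT={a, c, d, e, f}
  B2: | IN={a, c, d, e, f} | OUT={a, d, e, f}
  B3: | IN={a, d, e, f} | OUT={a, c, d, e, f}
  B4: | IN={a, c, d, e, f} | OUT={a, c, d, e, f}
  B5: | IN={a, c, d, e, f} | OUT={a, c, e, f}
  B6: | IN={a, c, e, f} | OUT={a, c, d, e, f}
  B7: | IN={a, d, f} | OUT={a, c, d, e, f}
  B8: | IN={a, d} | OUT={}

Merge at B5: OUT[B5] = IN[B6] = {a, c, e, f}
Applying B5's transfer function to that OUT value gives IN[B5] (row B5 above).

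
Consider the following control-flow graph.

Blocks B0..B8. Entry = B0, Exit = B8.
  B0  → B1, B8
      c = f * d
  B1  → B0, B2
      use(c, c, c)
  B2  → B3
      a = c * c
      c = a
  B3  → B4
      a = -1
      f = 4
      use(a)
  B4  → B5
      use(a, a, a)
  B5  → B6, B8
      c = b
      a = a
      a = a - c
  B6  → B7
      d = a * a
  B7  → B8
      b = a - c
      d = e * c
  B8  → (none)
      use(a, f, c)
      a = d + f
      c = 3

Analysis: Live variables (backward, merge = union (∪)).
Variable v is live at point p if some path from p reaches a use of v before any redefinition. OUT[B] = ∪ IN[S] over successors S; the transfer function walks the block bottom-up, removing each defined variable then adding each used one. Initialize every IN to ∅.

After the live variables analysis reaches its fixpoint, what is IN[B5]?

Per-block solution:
  B0: | IN={a, b, d, e, f} | OUT={a, b, c, d, e, f}
  B1: | IN={a, b, c, d, e, f} | OUT={a, b, c, d, e, f}
  B2: | IN={b, c, d, e} | OUT={b, d, e}
  B3: | IN={b, d, e} | OUT={a, b, d, e, f}
  B4: | IN={a, b, d, e, f} | OUT={a, b, d, e, f}
  B5: | IN={a, b, d, e, f} | OUT={a, c, d, e, f}
  B6: | IN={a, c, e, f} | OUT={a, c, e, f}
  B7: | IN={a, c, e, f} | OUT={a, c, d, f}
  B8: | IN={a, c, d, f} | OUT={}

Merge at B5: OUT[B5] = IN[B6] ⊔ IN[B8] = {a, c, d, e, f}
Applying B5's transfer function to that OUT value gives IN[B5] (row B5 above).

Answer: {a, b, d, e, f}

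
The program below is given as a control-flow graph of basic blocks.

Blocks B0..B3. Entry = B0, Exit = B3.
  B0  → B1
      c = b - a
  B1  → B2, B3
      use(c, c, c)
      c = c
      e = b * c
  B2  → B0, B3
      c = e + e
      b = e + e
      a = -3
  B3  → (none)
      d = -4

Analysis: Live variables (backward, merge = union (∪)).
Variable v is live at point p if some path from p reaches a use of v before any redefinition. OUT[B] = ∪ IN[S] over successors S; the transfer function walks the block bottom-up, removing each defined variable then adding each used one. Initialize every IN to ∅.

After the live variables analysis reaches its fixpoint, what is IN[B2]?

Per-block solution:
  B0:  IN={a, b}  OUT={b, c}
  B1:  IN={b, c}  OUT={e}
  B2:  IN={e}  OUT={a, b}
  B3:  IN={}  OUT={}

Merge at B2: OUT[B2] = IN[B0] ⊔ IN[B3] = {a, b}
Applying B2's transfer function to that OUT value gives IN[B2] (row B2 above).

Answer: {e}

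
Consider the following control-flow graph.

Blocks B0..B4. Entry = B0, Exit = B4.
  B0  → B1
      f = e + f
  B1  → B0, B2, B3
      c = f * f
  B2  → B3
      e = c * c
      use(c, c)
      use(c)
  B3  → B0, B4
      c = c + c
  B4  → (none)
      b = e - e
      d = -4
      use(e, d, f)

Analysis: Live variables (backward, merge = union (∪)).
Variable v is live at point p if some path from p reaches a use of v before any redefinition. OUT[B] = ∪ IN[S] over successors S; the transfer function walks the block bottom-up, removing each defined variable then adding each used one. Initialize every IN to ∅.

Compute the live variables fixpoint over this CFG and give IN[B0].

Answer: {e, f}

Derivation:
Fixpoint table:
  B0:  IN={e, f}  OUT={e, f}
  B1:  IN={e, f}  OUT={c, e, f}
  B2:  IN={c, f}  OUT={c, e, f}
  B3:  IN={c, e, f}  OUT={e, f}
  B4:  IN={e, f}  OUT={}

Merge at B0: OUT[B0] = IN[B1] = {e, f}
Applying B0's transfer function to that OUT value gives IN[B0] (row B0 above).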